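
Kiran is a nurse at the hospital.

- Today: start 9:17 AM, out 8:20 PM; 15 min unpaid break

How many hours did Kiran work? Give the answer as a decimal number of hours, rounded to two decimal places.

Today: 9:17 AM–8:20 PM = 11 h 3 min; less 15 min break → 10 h 48 min

10.80 hours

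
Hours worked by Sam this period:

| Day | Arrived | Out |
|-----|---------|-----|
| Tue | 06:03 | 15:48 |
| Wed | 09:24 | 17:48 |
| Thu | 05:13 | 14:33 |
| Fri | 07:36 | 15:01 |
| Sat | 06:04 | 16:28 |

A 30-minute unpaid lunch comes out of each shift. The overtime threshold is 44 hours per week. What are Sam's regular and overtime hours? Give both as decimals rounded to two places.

Regular 42.80 hours, overtime 0.00 hours

Tue: 06:03–15:48 = 9 h 45 min; less 30 min break → 9 h 15 min
Wed: 09:24–17:48 = 8 h 24 min; less 30 min break → 7 h 54 min
Thu: 05:13–14:33 = 9 h 20 min; less 30 min break → 8 h 50 min
Fri: 07:36–15:01 = 7 h 25 min; less 30 min break → 6 h 55 min
Sat: 06:04–16:28 = 10 h 24 min; less 30 min break → 9 h 54 min
Total worked: 42 h 48 min = 42.80 h.
Threshold 44 h → overtime 0 h 0 min, regular 42 h 48 min.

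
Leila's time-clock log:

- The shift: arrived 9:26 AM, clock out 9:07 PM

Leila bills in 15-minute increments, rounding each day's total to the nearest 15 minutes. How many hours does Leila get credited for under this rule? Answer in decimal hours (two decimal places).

The shift: 9:26 AM–9:07 PM = 11 h 41 min → rounds to 11 h 45 min

11.75 hours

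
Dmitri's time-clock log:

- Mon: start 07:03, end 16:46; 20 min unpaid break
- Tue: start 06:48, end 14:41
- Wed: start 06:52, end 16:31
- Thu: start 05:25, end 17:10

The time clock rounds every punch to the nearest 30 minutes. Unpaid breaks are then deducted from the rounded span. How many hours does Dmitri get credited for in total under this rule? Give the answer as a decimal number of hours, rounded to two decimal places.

Mon: in 07:03→07:00, out 16:46→17:00; 10 h 0 min − 20 min = 9 h 40 min
Tue: in 06:48→07:00, out 14:41→14:30; 7 h 30 min
Wed: in 06:52→07:00, out 16:31→16:30; 9 h 30 min
Thu: in 05:25→05:30, out 17:10→17:00; 11 h 30 min
Total credited: 38 h 10 min.

38.17 hours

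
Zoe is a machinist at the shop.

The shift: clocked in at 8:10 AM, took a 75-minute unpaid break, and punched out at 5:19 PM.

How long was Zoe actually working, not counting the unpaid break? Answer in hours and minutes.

7 h 54 min

The shift: 8:10 AM–5:19 PM = 9 h 9 min; less 75 min break → 7 h 54 min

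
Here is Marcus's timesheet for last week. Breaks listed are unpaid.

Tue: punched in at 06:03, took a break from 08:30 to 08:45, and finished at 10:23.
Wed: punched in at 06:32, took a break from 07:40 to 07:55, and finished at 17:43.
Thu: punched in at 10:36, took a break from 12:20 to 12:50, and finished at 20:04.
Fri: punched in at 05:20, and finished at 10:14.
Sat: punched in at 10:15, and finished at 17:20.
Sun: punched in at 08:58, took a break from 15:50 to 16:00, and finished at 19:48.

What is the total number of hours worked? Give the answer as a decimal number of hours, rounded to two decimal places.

46.63 hours

Tue: 06:03–10:23 = 4 h 20 min; less 15 min break → 4 h 5 min
Wed: 06:32–17:43 = 11 h 11 min; less 15 min break → 10 h 56 min
Thu: 10:36–20:04 = 9 h 28 min; less 30 min break → 8 h 58 min
Fri: 05:20–10:14 = 4 h 54 min
Sat: 10:15–17:20 = 7 h 5 min
Sun: 08:58–19:48 = 10 h 50 min; less 10 min break → 10 h 40 min
Total: 4 h 5 min + 10 h 56 min + 8 h 58 min + 4 h 54 min + 7 h 5 min + 10 h 40 min = 46 h 38 min.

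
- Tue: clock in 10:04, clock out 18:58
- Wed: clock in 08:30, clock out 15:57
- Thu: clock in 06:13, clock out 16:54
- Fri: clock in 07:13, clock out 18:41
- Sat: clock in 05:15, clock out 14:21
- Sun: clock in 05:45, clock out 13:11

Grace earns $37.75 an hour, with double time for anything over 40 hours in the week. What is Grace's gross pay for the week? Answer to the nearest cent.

Tue: 10:04–18:58 = 8 h 54 min
Wed: 08:30–15:57 = 7 h 27 min
Thu: 06:13–16:54 = 10 h 41 min
Fri: 07:13–18:41 = 11 h 28 min
Sat: 05:15–14:21 = 9 h 6 min
Sun: 05:45–13:11 = 7 h 26 min
Total worked: 55 h 2 min = 3302 min.
Regular 40 h 0 min = 2400 min at $37.75/h; overtime 15 h 2 min = 902 min at $75.50/h.
Pay = (2400 × $37.75 + 902 × $75.50) ÷ 60 = $2645.02.

$2645.02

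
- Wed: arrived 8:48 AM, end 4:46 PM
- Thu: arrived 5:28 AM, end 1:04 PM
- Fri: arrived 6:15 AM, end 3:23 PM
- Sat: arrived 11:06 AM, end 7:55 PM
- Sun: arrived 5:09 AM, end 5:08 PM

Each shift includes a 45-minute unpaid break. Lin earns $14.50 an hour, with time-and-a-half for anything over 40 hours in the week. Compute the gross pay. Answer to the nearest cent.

$618.06

Wed: 8:48 AM–4:46 PM = 7 h 58 min; less 45 min break → 7 h 13 min
Thu: 5:28 AM–1:04 PM = 7 h 36 min; less 45 min break → 6 h 51 min
Fri: 6:15 AM–3:23 PM = 9 h 8 min; less 45 min break → 8 h 23 min
Sat: 11:06 AM–7:55 PM = 8 h 49 min; less 45 min break → 8 h 4 min
Sun: 5:09 AM–5:08 PM = 11 h 59 min; less 45 min break → 11 h 14 min
Total worked: 41 h 45 min = 2505 min.
Regular 40 h 0 min = 2400 min at $14.50/h; overtime 1 h 45 min = 105 min at $21.75/h.
Pay = (2400 × $14.50 + 105 × $21.75) ÷ 60 = $618.06.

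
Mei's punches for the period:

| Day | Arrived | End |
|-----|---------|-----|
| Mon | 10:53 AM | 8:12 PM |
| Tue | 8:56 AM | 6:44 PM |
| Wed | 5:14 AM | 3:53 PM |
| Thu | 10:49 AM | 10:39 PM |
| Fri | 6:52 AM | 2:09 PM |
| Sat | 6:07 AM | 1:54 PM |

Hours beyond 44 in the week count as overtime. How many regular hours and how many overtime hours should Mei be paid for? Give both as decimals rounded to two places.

Mon: 10:53 AM–8:12 PM = 9 h 19 min
Tue: 8:56 AM–6:44 PM = 9 h 48 min
Wed: 5:14 AM–3:53 PM = 10 h 39 min
Thu: 10:49 AM–10:39 PM = 11 h 50 min
Fri: 6:52 AM–2:09 PM = 7 h 17 min
Sat: 6:07 AM–1:54 PM = 7 h 47 min
Total worked: 56 h 40 min = 56.67 h.
Threshold 44 h → overtime 12 h 40 min, regular 44 h 0 min.

Regular 44.00 hours, overtime 12.67 hours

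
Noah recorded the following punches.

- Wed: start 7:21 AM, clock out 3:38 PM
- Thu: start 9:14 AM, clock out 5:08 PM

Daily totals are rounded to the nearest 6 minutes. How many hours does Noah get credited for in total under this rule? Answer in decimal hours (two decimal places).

Wed: 7:21 AM–3:38 PM = 8 h 17 min → rounds to 8 h 18 min
Thu: 9:14 AM–5:08 PM = 7 h 54 min → rounds to 7 h 54 min
Total credited: 16 h 12 min.

16.20 hours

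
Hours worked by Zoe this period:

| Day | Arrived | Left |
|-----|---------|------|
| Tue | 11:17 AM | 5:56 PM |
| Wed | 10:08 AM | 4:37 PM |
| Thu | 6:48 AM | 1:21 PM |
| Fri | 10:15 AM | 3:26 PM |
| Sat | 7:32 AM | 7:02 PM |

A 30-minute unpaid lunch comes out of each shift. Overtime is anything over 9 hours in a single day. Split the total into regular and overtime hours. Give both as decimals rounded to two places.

Regular 31.87 hours, overtime 2.00 hours

Tue: 11:17 AM–5:56 PM = 6 h 39 min; less 30 min break → 6 h 9 min
Wed: 10:08 AM–4:37 PM = 6 h 29 min; less 30 min break → 5 h 59 min
Thu: 6:48 AM–1:21 PM = 6 h 33 min; less 30 min break → 6 h 3 min
Fri: 10:15 AM–3:26 PM = 5 h 11 min; less 30 min break → 4 h 41 min
Sat: 7:32 AM–7:02 PM = 11 h 30 min; less 30 min break → 11 h 0 min
Tue reg 6 h 9 min / OT 0 h 0 min; Wed reg 5 h 59 min / OT 0 h 0 min; Thu reg 6 h 3 min / OT 0 h 0 min; Fri reg 4 h 41 min / OT 0 h 0 min; Sat reg 9 h 0 min / OT 2 h 0 min.
Totals: regular 31 h 52 min, overtime 2 h 0 min.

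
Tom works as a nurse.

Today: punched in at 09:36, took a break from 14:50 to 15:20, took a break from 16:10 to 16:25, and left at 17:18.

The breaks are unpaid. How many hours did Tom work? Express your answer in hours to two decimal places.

Today: 09:36–17:18 = 7 h 42 min; less 45 min break → 6 h 57 min

6.95 hours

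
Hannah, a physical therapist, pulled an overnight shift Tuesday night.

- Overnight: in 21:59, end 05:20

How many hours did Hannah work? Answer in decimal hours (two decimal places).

Overnight: 21:59 → midnight = 2 h 1 min; midnight → 05:20 = 5 h 20 min; span 7 h 21 min

7.35 hours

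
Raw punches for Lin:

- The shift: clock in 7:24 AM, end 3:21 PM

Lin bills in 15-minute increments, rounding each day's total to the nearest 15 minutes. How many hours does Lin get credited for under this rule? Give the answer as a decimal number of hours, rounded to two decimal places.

8.00 hours

The shift: 7:24 AM–3:21 PM = 7 h 57 min → rounds to 8 h 0 min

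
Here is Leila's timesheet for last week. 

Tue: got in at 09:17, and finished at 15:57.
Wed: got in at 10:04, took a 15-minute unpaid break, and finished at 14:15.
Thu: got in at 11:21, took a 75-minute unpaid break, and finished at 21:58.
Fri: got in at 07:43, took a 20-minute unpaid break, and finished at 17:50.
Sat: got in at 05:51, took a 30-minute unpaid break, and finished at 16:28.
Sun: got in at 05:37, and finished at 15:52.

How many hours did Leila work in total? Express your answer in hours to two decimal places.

50.12 hours

Tue: 09:17–15:57 = 6 h 40 min
Wed: 10:04–14:15 = 4 h 11 min; less 15 min break → 3 h 56 min
Thu: 11:21–21:58 = 10 h 37 min; less 75 min break → 9 h 22 min
Fri: 07:43–17:50 = 10 h 7 min; less 20 min break → 9 h 47 min
Sat: 05:51–16:28 = 10 h 37 min; less 30 min break → 10 h 7 min
Sun: 05:37–15:52 = 10 h 15 min
Total: 6 h 40 min + 3 h 56 min + 9 h 22 min + 9 h 47 min + 10 h 7 min + 10 h 15 min = 50 h 7 min.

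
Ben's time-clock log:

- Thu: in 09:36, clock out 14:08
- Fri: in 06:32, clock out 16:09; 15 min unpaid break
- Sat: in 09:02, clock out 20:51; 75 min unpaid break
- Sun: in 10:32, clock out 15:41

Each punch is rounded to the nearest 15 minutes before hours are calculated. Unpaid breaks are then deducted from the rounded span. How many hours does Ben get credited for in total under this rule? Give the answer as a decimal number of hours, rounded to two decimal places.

30.00 hours

Thu: in 09:36→09:30, out 14:08→14:15; 4 h 45 min
Fri: in 06:32→06:30, out 16:09→16:15; 9 h 45 min − 15 min = 9 h 30 min
Sat: in 09:02→09:00, out 20:51→20:45; 11 h 45 min − 75 min = 10 h 30 min
Sun: in 10:32→10:30, out 15:41→15:45; 5 h 15 min
Total credited: 30 h 0 min.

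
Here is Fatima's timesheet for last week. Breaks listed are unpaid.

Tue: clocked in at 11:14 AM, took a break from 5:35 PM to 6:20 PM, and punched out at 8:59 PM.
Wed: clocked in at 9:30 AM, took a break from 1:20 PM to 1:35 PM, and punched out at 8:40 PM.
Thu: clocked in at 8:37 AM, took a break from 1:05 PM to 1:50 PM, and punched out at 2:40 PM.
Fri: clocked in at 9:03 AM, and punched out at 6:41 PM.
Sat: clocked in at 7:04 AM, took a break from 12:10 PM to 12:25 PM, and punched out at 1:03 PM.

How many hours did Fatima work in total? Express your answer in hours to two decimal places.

Tue: 11:14 AM–8:59 PM = 9 h 45 min; less 45 min break → 9 h 0 min
Wed: 9:30 AM–8:40 PM = 11 h 10 min; less 15 min break → 10 h 55 min
Thu: 8:37 AM–2:40 PM = 6 h 3 min; less 45 min break → 5 h 18 min
Fri: 9:03 AM–6:41 PM = 9 h 38 min
Sat: 7:04 AM–1:03 PM = 5 h 59 min; less 15 min break → 5 h 44 min
Total: 9 h 0 min + 10 h 55 min + 5 h 18 min + 9 h 38 min + 5 h 44 min = 40 h 35 min.

40.58 hours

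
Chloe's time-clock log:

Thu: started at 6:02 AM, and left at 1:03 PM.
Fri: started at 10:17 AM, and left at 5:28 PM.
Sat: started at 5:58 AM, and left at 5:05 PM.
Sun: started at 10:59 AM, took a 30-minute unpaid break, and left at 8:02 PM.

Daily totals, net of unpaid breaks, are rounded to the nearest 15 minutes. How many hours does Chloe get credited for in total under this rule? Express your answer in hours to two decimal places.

33.75 hours

Thu: 6:02 AM–1:03 PM = 7 h 1 min → rounds to 7 h 0 min
Fri: 10:17 AM–5:28 PM = 7 h 11 min → rounds to 7 h 15 min
Sat: 5:58 AM–5:05 PM = 11 h 7 min → rounds to 11 h 0 min
Sun: 10:59 AM–8:02 PM = 9 h 3 min − 30 min = 8 h 33 min → rounds to 8 h 30 min
Total credited: 33 h 45 min.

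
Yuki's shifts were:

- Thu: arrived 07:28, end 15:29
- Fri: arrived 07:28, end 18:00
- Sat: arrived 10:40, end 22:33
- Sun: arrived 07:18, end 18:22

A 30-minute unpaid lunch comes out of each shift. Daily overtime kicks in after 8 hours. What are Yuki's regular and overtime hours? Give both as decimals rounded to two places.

Thu: 07:28–15:29 = 8 h 1 min; less 30 min break → 7 h 31 min
Fri: 07:28–18:00 = 10 h 32 min; less 30 min break → 10 h 2 min
Sat: 10:40–22:33 = 11 h 53 min; less 30 min break → 11 h 23 min
Sun: 07:18–18:22 = 11 h 4 min; less 30 min break → 10 h 34 min
Thu reg 7 h 31 min / OT 0 h 0 min; Fri reg 8 h 0 min / OT 2 h 2 min; Sat reg 8 h 0 min / OT 3 h 23 min; Sun reg 8 h 0 min / OT 2 h 34 min.
Totals: regular 31 h 31 min, overtime 7 h 59 min.

Regular 31.52 hours, overtime 7.98 hours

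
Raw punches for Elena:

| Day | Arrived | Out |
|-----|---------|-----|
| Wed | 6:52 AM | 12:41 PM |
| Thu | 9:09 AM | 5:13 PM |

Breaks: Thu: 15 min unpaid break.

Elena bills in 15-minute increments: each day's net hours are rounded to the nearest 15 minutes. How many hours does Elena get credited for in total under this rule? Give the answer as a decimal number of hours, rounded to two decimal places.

Wed: 6:52 AM–12:41 PM = 5 h 49 min → rounds to 5 h 45 min
Thu: 9:09 AM–5:13 PM = 8 h 4 min − 15 min = 7 h 49 min → rounds to 7 h 45 min
Total credited: 13 h 30 min.

13.50 hours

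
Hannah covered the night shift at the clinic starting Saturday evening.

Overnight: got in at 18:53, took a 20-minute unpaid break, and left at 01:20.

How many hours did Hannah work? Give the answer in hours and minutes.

Overnight: 18:53 → midnight = 5 h 7 min; midnight → 01:20 = 1 h 20 min; span 6 h 27 min; less 20 min break → 6 h 7 min

6 h 7 min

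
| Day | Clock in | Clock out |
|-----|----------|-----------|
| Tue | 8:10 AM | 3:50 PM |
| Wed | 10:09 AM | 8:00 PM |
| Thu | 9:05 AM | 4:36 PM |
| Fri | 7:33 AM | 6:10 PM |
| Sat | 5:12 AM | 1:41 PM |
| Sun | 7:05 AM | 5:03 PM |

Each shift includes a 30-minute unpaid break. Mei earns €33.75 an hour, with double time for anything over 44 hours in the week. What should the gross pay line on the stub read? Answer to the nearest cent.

Tue: 8:10 AM–3:50 PM = 7 h 40 min; less 30 min break → 7 h 10 min
Wed: 10:09 AM–8:00 PM = 9 h 51 min; less 30 min break → 9 h 21 min
Thu: 9:05 AM–4:36 PM = 7 h 31 min; less 30 min break → 7 h 1 min
Fri: 7:33 AM–6:10 PM = 10 h 37 min; less 30 min break → 10 h 7 min
Sat: 5:12 AM–1:41 PM = 8 h 29 min; less 30 min break → 7 h 59 min
Sun: 7:05 AM–5:03 PM = 9 h 58 min; less 30 min break → 9 h 28 min
Total worked: 51 h 6 min = 3066 min.
Regular 44 h 0 min = 2640 min at €33.75/h; overtime 7 h 6 min = 426 min at €67.50/h.
Pay = (2640 × €33.75 + 426 × €67.50) ÷ 60 = €1964.25.

€1964.25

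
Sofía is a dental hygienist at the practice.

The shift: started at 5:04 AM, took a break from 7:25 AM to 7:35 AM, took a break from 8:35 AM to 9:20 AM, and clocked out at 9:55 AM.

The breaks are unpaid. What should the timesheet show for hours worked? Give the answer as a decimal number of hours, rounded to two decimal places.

3.93 hours

The shift: 5:04 AM–9:55 AM = 4 h 51 min; less 55 min break → 3 h 56 min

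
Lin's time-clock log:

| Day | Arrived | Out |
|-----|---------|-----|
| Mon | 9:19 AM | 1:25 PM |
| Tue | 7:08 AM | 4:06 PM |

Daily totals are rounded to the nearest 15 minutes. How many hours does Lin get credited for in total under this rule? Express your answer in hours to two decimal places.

13.00 hours

Mon: 9:19 AM–1:25 PM = 4 h 6 min → rounds to 4 h 0 min
Tue: 7:08 AM–4:06 PM = 8 h 58 min → rounds to 9 h 0 min
Total credited: 13 h 0 min.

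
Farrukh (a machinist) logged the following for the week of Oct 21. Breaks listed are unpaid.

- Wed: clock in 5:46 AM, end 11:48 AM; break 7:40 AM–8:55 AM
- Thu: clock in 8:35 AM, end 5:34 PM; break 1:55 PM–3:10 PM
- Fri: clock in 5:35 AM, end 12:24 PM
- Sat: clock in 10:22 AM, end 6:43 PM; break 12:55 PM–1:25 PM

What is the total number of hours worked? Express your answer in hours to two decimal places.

27.18 hours

Wed: 5:46 AM–11:48 AM = 6 h 2 min; less 75 min break → 4 h 47 min
Thu: 8:35 AM–5:34 PM = 8 h 59 min; less 75 min break → 7 h 44 min
Fri: 5:35 AM–12:24 PM = 6 h 49 min
Sat: 10:22 AM–6:43 PM = 8 h 21 min; less 30 min break → 7 h 51 min
Total: 4 h 47 min + 7 h 44 min + 6 h 49 min + 7 h 51 min = 27 h 11 min.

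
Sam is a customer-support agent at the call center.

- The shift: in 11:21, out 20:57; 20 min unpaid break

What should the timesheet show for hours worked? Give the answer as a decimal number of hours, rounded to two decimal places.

The shift: 11:21–20:57 = 9 h 36 min; less 20 min break → 9 h 16 min

9.27 hours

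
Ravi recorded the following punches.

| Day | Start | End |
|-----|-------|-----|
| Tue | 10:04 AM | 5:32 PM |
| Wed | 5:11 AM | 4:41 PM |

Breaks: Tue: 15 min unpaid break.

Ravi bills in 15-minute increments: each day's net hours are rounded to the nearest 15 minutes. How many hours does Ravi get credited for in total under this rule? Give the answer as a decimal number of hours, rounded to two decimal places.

18.75 hours

Tue: 10:04 AM–5:32 PM = 7 h 28 min − 15 min = 7 h 13 min → rounds to 7 h 15 min
Wed: 5:11 AM–4:41 PM = 11 h 30 min → rounds to 11 h 30 min
Total credited: 18 h 45 min.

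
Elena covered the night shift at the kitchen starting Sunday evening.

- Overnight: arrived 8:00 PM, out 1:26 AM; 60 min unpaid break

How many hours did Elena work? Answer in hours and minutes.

Overnight: 8:00 PM → midnight = 4 h 0 min; midnight → 1:26 AM = 1 h 26 min; span 5 h 26 min; less 60 min break → 4 h 26 min

4 h 26 min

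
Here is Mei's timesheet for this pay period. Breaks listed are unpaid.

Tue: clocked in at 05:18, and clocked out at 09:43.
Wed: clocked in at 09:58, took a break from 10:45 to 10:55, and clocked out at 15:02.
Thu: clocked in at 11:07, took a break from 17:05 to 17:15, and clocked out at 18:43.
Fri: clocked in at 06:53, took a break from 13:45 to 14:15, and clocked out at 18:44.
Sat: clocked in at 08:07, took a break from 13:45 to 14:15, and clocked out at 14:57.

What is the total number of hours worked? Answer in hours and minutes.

Tue: 05:18–09:43 = 4 h 25 min
Wed: 09:58–15:02 = 5 h 4 min; less 10 min break → 4 h 54 min
Thu: 11:07–18:43 = 7 h 36 min; less 10 min break → 7 h 26 min
Fri: 06:53–18:44 = 11 h 51 min; less 30 min break → 11 h 21 min
Sat: 08:07–14:57 = 6 h 50 min; less 30 min break → 6 h 20 min
Total: 4 h 25 min + 4 h 54 min + 7 h 26 min + 11 h 21 min + 6 h 20 min = 34 h 26 min.

34 h 26 min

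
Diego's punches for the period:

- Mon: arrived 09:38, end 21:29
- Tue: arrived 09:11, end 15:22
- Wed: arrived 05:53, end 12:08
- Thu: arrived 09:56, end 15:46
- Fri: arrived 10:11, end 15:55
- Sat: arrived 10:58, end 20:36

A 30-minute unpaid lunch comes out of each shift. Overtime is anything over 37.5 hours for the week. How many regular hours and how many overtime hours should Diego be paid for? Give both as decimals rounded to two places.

Mon: 09:38–21:29 = 11 h 51 min; less 30 min break → 11 h 21 min
Tue: 09:11–15:22 = 6 h 11 min; less 30 min break → 5 h 41 min
Wed: 05:53–12:08 = 6 h 15 min; less 30 min break → 5 h 45 min
Thu: 09:56–15:46 = 5 h 50 min; less 30 min break → 5 h 20 min
Fri: 10:11–15:55 = 5 h 44 min; less 30 min break → 5 h 14 min
Sat: 10:58–20:36 = 9 h 38 min; less 30 min break → 9 h 8 min
Total worked: 42 h 29 min = 42.48 h.
Threshold 37.5 h → overtime 4 h 59 min, regular 37 h 30 min.

Regular 37.50 hours, overtime 4.98 hours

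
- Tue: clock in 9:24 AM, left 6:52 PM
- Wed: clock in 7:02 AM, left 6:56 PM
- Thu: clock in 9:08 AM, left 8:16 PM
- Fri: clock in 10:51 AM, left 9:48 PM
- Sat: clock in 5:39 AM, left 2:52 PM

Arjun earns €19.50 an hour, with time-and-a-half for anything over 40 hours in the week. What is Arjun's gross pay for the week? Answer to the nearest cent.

€1150.50

Tue: 9:24 AM–6:52 PM = 9 h 28 min
Wed: 7:02 AM–6:56 PM = 11 h 54 min
Thu: 9:08 AM–8:16 PM = 11 h 8 min
Fri: 10:51 AM–9:48 PM = 10 h 57 min
Sat: 5:39 AM–2:52 PM = 9 h 13 min
Total worked: 52 h 40 min = 3160 min.
Regular 40 h 0 min = 2400 min at €19.50/h; overtime 12 h 40 min = 760 min at €29.25/h.
Pay = (2400 × €19.50 + 760 × €29.25) ÷ 60 = €1150.50.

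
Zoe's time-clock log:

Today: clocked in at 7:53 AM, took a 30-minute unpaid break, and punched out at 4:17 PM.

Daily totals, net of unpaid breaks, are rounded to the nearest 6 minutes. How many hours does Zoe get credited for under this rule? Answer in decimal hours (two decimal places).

7.90 hours

Today: 7:53 AM–4:17 PM = 8 h 24 min − 30 min = 7 h 54 min → rounds to 7 h 54 min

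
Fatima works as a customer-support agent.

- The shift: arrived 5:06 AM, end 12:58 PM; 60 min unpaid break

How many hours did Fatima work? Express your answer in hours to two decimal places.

The shift: 5:06 AM–12:58 PM = 7 h 52 min; less 60 min break → 6 h 52 min

6.87 hours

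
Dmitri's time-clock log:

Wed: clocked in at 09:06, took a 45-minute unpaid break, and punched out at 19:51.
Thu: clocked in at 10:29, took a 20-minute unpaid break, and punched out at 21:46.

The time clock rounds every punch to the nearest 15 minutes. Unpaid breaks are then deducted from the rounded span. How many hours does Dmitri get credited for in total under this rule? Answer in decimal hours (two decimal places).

20.92 hours

Wed: in 09:06→09:00, out 19:51→19:45; 10 h 45 min − 45 min = 10 h 0 min
Thu: in 10:29→10:30, out 21:46→21:45; 11 h 15 min − 20 min = 10 h 55 min
Total credited: 20 h 55 min.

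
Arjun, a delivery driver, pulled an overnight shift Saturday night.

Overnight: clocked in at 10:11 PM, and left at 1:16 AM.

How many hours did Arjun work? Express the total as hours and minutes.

Overnight: 10:11 PM → midnight = 1 h 49 min; midnight → 1:16 AM = 1 h 16 min; span 3 h 5 min

3 h 5 min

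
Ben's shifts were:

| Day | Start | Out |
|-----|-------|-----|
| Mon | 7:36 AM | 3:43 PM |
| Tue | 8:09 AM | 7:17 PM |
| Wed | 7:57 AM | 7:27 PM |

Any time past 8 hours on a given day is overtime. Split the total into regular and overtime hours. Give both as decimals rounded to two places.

Mon: 7:36 AM–3:43 PM = 8 h 7 min
Tue: 8:09 AM–7:17 PM = 11 h 8 min
Wed: 7:57 AM–7:27 PM = 11 h 30 min
Mon reg 8 h 0 min / OT 0 h 7 min; Tue reg 8 h 0 min / OT 3 h 8 min; Wed reg 8 h 0 min / OT 3 h 30 min.
Totals: regular 24 h 0 min, overtime 6 h 45 min.

Regular 24.00 hours, overtime 6.75 hours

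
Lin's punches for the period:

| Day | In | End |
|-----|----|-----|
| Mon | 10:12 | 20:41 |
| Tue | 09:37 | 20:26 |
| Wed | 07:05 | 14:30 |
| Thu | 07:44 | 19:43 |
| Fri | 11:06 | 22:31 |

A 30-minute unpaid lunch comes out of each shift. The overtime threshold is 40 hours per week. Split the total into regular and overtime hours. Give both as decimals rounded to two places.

Regular 40.00 hours, overtime 9.62 hours

Mon: 10:12–20:41 = 10 h 29 min; less 30 min break → 9 h 59 min
Tue: 09:37–20:26 = 10 h 49 min; less 30 min break → 10 h 19 min
Wed: 07:05–14:30 = 7 h 25 min; less 30 min break → 6 h 55 min
Thu: 07:44–19:43 = 11 h 59 min; less 30 min break → 11 h 29 min
Fri: 11:06–22:31 = 11 h 25 min; less 30 min break → 10 h 55 min
Total worked: 49 h 37 min = 49.62 h.
Threshold 40 h → overtime 9 h 37 min, regular 40 h 0 min.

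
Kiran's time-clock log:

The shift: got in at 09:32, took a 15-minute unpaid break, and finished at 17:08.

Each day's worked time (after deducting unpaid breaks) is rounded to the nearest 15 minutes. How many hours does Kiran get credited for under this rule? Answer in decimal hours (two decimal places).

The shift: 09:32–17:08 = 7 h 36 min − 15 min = 7 h 21 min → rounds to 7 h 15 min

7.25 hours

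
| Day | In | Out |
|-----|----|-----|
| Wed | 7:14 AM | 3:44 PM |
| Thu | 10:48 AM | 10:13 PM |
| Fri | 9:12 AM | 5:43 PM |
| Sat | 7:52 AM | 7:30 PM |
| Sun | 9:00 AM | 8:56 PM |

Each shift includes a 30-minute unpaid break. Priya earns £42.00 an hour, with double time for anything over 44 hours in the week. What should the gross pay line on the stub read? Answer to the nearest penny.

Wed: 7:14 AM–3:44 PM = 8 h 30 min; less 30 min break → 8 h 0 min
Thu: 10:48 AM–10:13 PM = 11 h 25 min; less 30 min break → 10 h 55 min
Fri: 9:12 AM–5:43 PM = 8 h 31 min; less 30 min break → 8 h 1 min
Sat: 7:52 AM–7:30 PM = 11 h 38 min; less 30 min break → 11 h 8 min
Sun: 9:00 AM–8:56 PM = 11 h 56 min; less 30 min break → 11 h 26 min
Total worked: 49 h 30 min = 2970 min.
Regular 44 h 0 min = 2640 min at £42.00/h; overtime 5 h 30 min = 330 min at £84.00/h.
Pay = (2640 × £42.00 + 330 × £84.00) ÷ 60 = £2310.00.

£2310.00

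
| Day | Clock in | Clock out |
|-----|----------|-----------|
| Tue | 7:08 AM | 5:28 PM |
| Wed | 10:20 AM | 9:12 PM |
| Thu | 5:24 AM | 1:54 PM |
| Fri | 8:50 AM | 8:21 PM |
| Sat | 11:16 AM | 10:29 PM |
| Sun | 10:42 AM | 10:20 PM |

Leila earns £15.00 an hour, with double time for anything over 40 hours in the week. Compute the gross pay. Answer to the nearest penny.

£1322.00

Tue: 7:08 AM–5:28 PM = 10 h 20 min
Wed: 10:20 AM–9:12 PM = 10 h 52 min
Thu: 5:24 AM–1:54 PM = 8 h 30 min
Fri: 8:50 AM–8:21 PM = 11 h 31 min
Sat: 11:16 AM–10:29 PM = 11 h 13 min
Sun: 10:42 AM–10:20 PM = 11 h 38 min
Total worked: 64 h 4 min = 3844 min.
Regular 40 h 0 min = 2400 min at £15.00/h; overtime 24 h 4 min = 1444 min at £30.00/h.
Pay = (2400 × £15.00 + 1444 × £30.00) ÷ 60 = £1322.00.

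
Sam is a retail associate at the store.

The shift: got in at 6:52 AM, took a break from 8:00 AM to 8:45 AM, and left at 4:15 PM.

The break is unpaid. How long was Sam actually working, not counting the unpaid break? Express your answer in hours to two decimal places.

The shift: 6:52 AM–4:15 PM = 9 h 23 min; less 45 min break → 8 h 38 min

8.63 hours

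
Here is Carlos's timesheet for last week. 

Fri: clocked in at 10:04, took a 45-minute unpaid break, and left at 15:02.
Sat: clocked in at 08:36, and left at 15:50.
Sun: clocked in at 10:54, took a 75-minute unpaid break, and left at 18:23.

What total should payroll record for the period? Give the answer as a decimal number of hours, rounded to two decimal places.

17.68 hours

Fri: 10:04–15:02 = 4 h 58 min; less 45 min break → 4 h 13 min
Sat: 08:36–15:50 = 7 h 14 min
Sun: 10:54–18:23 = 7 h 29 min; less 75 min break → 6 h 14 min
Total: 4 h 13 min + 7 h 14 min + 6 h 14 min = 17 h 41 min.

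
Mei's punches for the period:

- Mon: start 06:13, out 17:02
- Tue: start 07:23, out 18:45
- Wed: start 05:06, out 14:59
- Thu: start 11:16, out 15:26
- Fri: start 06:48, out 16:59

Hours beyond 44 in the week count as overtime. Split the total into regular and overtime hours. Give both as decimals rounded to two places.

Regular 44.00 hours, overtime 2.42 hours

Mon: 06:13–17:02 = 10 h 49 min
Tue: 07:23–18:45 = 11 h 22 min
Wed: 05:06–14:59 = 9 h 53 min
Thu: 11:16–15:26 = 4 h 10 min
Fri: 06:48–16:59 = 10 h 11 min
Total worked: 46 h 25 min = 46.42 h.
Threshold 44 h → overtime 2 h 25 min, regular 44 h 0 min.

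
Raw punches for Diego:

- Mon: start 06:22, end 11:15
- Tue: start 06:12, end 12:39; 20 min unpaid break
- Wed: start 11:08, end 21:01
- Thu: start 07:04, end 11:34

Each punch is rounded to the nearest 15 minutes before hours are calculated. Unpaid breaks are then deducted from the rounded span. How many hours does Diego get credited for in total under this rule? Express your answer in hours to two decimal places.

Mon: in 06:22→06:15, out 11:15→11:15; 5 h 0 min
Tue: in 06:12→06:15, out 12:39→12:45; 6 h 30 min − 20 min = 6 h 10 min
Wed: in 11:08→11:15, out 21:01→21:00; 9 h 45 min
Thu: in 07:04→07:00, out 11:34→11:30; 4 h 30 min
Total credited: 25 h 25 min.

25.42 hours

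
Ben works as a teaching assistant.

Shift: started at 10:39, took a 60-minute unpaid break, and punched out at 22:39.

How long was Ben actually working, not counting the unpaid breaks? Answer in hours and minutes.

11 h 0 min

Shift: 10:39–22:39 = 12 h 0 min; less 60 min break → 11 h 0 min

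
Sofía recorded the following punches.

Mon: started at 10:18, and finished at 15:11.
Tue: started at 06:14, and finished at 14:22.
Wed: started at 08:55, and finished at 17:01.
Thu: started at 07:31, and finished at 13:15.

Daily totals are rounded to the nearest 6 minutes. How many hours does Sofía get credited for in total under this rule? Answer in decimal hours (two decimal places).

26.80 hours

Mon: 10:18–15:11 = 4 h 53 min → rounds to 4 h 54 min
Tue: 06:14–14:22 = 8 h 8 min → rounds to 8 h 6 min
Wed: 08:55–17:01 = 8 h 6 min → rounds to 8 h 6 min
Thu: 07:31–13:15 = 5 h 44 min → rounds to 5 h 42 min
Total credited: 26 h 48 min.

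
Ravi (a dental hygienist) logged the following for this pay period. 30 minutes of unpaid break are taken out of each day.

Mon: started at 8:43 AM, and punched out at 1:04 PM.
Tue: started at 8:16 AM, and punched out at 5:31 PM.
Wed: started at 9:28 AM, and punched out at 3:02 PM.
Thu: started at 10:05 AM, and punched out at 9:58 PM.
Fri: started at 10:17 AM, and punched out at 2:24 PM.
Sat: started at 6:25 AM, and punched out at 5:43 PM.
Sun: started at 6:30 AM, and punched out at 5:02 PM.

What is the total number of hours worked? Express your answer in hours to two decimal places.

Mon: 8:43 AM–1:04 PM = 4 h 21 min; less 30 min break → 3 h 51 min
Tue: 8:16 AM–5:31 PM = 9 h 15 min; less 30 min break → 8 h 45 min
Wed: 9:28 AM–3:02 PM = 5 h 34 min; less 30 min break → 5 h 4 min
Thu: 10:05 AM–9:58 PM = 11 h 53 min; less 30 min break → 11 h 23 min
Fri: 10:17 AM–2:24 PM = 4 h 7 min; less 30 min break → 3 h 37 min
Sat: 6:25 AM–5:43 PM = 11 h 18 min; less 30 min break → 10 h 48 min
Sun: 6:30 AM–5:02 PM = 10 h 32 min; less 30 min break → 10 h 2 min
Total: 3 h 51 min + 8 h 45 min + 5 h 4 min + 11 h 23 min + 3 h 37 min + 10 h 48 min + 10 h 2 min = 53 h 30 min.

53.50 hours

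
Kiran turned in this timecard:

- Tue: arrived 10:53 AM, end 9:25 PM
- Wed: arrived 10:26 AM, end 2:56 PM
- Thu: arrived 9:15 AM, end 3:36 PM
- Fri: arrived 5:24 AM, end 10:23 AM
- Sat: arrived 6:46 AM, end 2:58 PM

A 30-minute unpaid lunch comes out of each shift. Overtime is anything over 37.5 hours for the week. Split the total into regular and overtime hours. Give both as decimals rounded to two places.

Regular 32.07 hours, overtime 0.00 hours

Tue: 10:53 AM–9:25 PM = 10 h 32 min; less 30 min break → 10 h 2 min
Wed: 10:26 AM–2:56 PM = 4 h 30 min; less 30 min break → 4 h 0 min
Thu: 9:15 AM–3:36 PM = 6 h 21 min; less 30 min break → 5 h 51 min
Fri: 5:24 AM–10:23 AM = 4 h 59 min; less 30 min break → 4 h 29 min
Sat: 6:46 AM–2:58 PM = 8 h 12 min; less 30 min break → 7 h 42 min
Total worked: 32 h 4 min = 32.07 h.
Threshold 37.5 h → overtime 0 h 0 min, regular 32 h 4 min.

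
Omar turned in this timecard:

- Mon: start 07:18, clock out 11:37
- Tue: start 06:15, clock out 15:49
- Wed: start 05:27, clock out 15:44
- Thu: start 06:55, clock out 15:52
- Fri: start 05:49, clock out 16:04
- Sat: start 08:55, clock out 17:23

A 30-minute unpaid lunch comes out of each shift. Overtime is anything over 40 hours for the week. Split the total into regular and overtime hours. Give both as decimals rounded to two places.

Mon: 07:18–11:37 = 4 h 19 min; less 30 min break → 3 h 49 min
Tue: 06:15–15:49 = 9 h 34 min; less 30 min break → 9 h 4 min
Wed: 05:27–15:44 = 10 h 17 min; less 30 min break → 9 h 47 min
Thu: 06:55–15:52 = 8 h 57 min; less 30 min break → 8 h 27 min
Fri: 05:49–16:04 = 10 h 15 min; less 30 min break → 9 h 45 min
Sat: 08:55–17:23 = 8 h 28 min; less 30 min break → 7 h 58 min
Total worked: 48 h 50 min = 48.83 h.
Threshold 40 h → overtime 8 h 50 min, regular 40 h 0 min.

Regular 40.00 hours, overtime 8.83 hours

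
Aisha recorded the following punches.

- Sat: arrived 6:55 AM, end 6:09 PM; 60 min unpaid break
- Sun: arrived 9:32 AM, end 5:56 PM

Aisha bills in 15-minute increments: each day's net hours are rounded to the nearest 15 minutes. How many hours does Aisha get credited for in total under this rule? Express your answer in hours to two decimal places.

Sat: 6:55 AM–6:09 PM = 11 h 14 min − 60 min = 10 h 14 min → rounds to 10 h 15 min
Sun: 9:32 AM–5:56 PM = 8 h 24 min → rounds to 8 h 30 min
Total credited: 18 h 45 min.

18.75 hours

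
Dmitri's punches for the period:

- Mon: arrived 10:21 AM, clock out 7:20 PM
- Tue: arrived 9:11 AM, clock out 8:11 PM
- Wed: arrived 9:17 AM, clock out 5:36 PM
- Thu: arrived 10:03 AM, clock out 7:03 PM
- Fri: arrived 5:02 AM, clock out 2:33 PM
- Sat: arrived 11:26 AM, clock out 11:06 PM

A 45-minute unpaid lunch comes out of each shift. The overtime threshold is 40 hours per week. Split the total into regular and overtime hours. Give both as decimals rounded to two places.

Regular 40.00 hours, overtime 13.98 hours

Mon: 10:21 AM–7:20 PM = 8 h 59 min; less 45 min break → 8 h 14 min
Tue: 9:11 AM–8:11 PM = 11 h 0 min; less 45 min break → 10 h 15 min
Wed: 9:17 AM–5:36 PM = 8 h 19 min; less 45 min break → 7 h 34 min
Thu: 10:03 AM–7:03 PM = 9 h 0 min; less 45 min break → 8 h 15 min
Fri: 5:02 AM–2:33 PM = 9 h 31 min; less 45 min break → 8 h 46 min
Sat: 11:26 AM–11:06 PM = 11 h 40 min; less 45 min break → 10 h 55 min
Total worked: 53 h 59 min = 53.98 h.
Threshold 40 h → overtime 13 h 59 min, regular 40 h 0 min.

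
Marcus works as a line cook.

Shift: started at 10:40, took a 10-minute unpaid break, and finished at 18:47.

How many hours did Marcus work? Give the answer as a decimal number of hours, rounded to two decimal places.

7.95 hours

Shift: 10:40–18:47 = 8 h 7 min; less 10 min break → 7 h 57 min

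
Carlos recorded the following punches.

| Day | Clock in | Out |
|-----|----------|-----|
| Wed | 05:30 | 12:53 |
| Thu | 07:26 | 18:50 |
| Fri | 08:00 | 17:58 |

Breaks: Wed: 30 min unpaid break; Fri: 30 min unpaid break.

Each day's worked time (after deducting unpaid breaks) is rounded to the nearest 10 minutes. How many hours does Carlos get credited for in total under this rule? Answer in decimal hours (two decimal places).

Wed: 05:30–12:53 = 7 h 23 min − 30 min = 6 h 53 min → rounds to 6 h 50 min
Thu: 07:26–18:50 = 11 h 24 min → rounds to 11 h 20 min
Fri: 08:00–17:58 = 9 h 58 min − 30 min = 9 h 28 min → rounds to 9 h 30 min
Total credited: 27 h 40 min.

27.67 hours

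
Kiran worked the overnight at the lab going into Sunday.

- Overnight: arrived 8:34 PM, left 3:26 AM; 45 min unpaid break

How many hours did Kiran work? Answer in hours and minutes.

6 h 7 min

Overnight: 8:34 PM → midnight = 3 h 26 min; midnight → 3:26 AM = 3 h 26 min; span 6 h 52 min; less 45 min break → 6 h 7 min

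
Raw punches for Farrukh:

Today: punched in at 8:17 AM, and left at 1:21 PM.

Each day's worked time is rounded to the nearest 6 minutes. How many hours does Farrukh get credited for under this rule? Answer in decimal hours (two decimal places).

5.10 hours

Today: 8:17 AM–1:21 PM = 5 h 4 min → rounds to 5 h 6 min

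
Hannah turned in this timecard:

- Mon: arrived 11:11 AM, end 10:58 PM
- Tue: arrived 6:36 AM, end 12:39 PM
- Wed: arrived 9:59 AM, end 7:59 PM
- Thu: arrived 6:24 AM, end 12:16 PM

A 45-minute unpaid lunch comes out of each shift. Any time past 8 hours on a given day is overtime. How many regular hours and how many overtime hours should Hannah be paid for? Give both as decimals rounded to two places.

Mon: 11:11 AM–10:58 PM = 11 h 47 min; less 45 min break → 11 h 2 min
Tue: 6:36 AM–12:39 PM = 6 h 3 min; less 45 min break → 5 h 18 min
Wed: 9:59 AM–7:59 PM = 10 h 0 min; less 45 min break → 9 h 15 min
Thu: 6:24 AM–12:16 PM = 5 h 52 min; less 45 min break → 5 h 7 min
Mon reg 8 h 0 min / OT 3 h 2 min; Tue reg 5 h 18 min / OT 0 h 0 min; Wed reg 8 h 0 min / OT 1 h 15 min; Thu reg 5 h 7 min / OT 0 h 0 min.
Totals: regular 26 h 25 min, overtime 4 h 17 min.

Regular 26.42 hours, overtime 4.28 hours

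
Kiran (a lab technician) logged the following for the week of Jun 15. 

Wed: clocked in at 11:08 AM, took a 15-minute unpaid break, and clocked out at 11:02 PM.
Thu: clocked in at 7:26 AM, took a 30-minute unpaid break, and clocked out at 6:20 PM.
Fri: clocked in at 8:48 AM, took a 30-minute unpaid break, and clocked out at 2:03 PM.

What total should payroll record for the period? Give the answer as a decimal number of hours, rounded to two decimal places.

Wed: 11:08 AM–11:02 PM = 11 h 54 min; less 15 min break → 11 h 39 min
Thu: 7:26 AM–6:20 PM = 10 h 54 min; less 30 min break → 10 h 24 min
Fri: 8:48 AM–2:03 PM = 5 h 15 min; less 30 min break → 4 h 45 min
Total: 11 h 39 min + 10 h 24 min + 4 h 45 min = 26 h 48 min.

26.80 hours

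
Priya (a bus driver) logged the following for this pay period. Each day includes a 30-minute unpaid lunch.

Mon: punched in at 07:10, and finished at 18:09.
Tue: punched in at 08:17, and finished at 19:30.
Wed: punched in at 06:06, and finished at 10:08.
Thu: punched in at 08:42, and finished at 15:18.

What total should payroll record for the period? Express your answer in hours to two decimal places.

Mon: 07:10–18:09 = 10 h 59 min; less 30 min break → 10 h 29 min
Tue: 08:17–19:30 = 11 h 13 min; less 30 min break → 10 h 43 min
Wed: 06:06–10:08 = 4 h 2 min; less 30 min break → 3 h 32 min
Thu: 08:42–15:18 = 6 h 36 min; less 30 min break → 6 h 6 min
Total: 10 h 29 min + 10 h 43 min + 3 h 32 min + 6 h 6 min = 30 h 50 min.

30.83 hours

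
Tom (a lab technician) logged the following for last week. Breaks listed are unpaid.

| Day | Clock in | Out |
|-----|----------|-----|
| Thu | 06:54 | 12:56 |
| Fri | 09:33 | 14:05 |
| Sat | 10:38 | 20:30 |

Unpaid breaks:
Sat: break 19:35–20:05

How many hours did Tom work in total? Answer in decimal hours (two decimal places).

19.93 hours

Thu: 06:54–12:56 = 6 h 2 min
Fri: 09:33–14:05 = 4 h 32 min
Sat: 10:38–20:30 = 9 h 52 min; less 30 min break → 9 h 22 min
Total: 6 h 2 min + 4 h 32 min + 9 h 22 min = 19 h 56 min.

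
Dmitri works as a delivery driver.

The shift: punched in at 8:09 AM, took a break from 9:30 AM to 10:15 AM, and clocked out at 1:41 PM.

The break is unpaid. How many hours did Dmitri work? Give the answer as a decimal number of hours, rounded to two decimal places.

The shift: 8:09 AM–1:41 PM = 5 h 32 min; less 45 min break → 4 h 47 min

4.78 hours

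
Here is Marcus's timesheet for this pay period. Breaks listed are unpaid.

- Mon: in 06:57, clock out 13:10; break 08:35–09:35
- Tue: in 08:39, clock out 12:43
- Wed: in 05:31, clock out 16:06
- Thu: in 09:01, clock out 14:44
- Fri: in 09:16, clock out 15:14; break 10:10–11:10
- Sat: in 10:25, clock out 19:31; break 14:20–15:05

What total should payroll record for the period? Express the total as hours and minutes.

38 h 54 min

Mon: 06:57–13:10 = 6 h 13 min; less 60 min break → 5 h 13 min
Tue: 08:39–12:43 = 4 h 4 min
Wed: 05:31–16:06 = 10 h 35 min
Thu: 09:01–14:44 = 5 h 43 min
Fri: 09:16–15:14 = 5 h 58 min; less 60 min break → 4 h 58 min
Sat: 10:25–19:31 = 9 h 6 min; less 45 min break → 8 h 21 min
Total: 5 h 13 min + 4 h 4 min + 10 h 35 min + 5 h 43 min + 4 h 58 min + 8 h 21 min = 38 h 54 min.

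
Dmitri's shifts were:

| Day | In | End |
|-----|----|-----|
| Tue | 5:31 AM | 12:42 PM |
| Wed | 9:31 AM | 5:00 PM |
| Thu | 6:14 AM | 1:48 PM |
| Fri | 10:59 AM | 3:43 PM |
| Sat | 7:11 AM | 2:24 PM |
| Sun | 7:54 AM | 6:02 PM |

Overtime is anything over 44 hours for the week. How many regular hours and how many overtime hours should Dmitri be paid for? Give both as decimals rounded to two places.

Tue: 5:31 AM–12:42 PM = 7 h 11 min
Wed: 9:31 AM–5:00 PM = 7 h 29 min
Thu: 6:14 AM–1:48 PM = 7 h 34 min
Fri: 10:59 AM–3:43 PM = 4 h 44 min
Sat: 7:11 AM–2:24 PM = 7 h 13 min
Sun: 7:54 AM–6:02 PM = 10 h 8 min
Total worked: 44 h 19 min = 44.32 h.
Threshold 44 h → overtime 0 h 19 min, regular 44 h 0 min.

Regular 44.00 hours, overtime 0.32 hours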